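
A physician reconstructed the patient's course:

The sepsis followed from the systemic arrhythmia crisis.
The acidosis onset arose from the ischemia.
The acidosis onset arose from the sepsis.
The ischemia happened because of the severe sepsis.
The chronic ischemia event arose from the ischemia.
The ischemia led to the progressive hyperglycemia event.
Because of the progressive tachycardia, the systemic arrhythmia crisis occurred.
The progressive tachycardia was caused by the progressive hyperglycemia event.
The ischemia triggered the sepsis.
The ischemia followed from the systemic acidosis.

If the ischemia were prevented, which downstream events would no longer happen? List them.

Downstream of the ischemia: the progressive hyperglycemia event, the progressive tachycardia, the systemic arrhythmia crisis, the sepsis, the acidosis onset, the chronic ischemia event.

the acidosis onset, the chronic ischemia event, the progressive hyperglycemia event, the progressive tachycardia, the sepsis, the systemic arrhythmia crisis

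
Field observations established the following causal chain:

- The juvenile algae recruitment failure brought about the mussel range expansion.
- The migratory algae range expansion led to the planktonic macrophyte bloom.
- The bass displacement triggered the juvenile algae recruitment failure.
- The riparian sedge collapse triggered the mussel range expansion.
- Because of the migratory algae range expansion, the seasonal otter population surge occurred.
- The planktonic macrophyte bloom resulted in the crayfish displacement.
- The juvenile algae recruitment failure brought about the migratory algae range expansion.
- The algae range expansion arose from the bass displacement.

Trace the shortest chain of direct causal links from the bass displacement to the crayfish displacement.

the bass displacement → the juvenile algae recruitment failure
the juvenile algae recruitment failure → the migratory algae range expansion
the migratory algae range expansion → the planktonic macrophyte bloom
the planktonic macrophyte bloom → the crayfish displacement
Length: 4 steps.

the bass displacement → the juvenile algae recruitment failure → the migratory algae range expansion → the planktonic macrophyte bloom → the crayfish displacement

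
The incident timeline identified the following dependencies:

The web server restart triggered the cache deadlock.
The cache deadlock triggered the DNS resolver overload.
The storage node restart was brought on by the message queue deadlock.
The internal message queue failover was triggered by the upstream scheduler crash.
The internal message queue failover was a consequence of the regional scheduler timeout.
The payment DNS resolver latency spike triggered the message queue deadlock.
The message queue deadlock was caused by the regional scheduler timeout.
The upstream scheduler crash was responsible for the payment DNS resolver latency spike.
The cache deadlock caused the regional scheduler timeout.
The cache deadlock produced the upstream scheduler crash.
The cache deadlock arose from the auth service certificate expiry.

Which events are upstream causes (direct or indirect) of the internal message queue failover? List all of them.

the auth service certificate expiry, the cache deadlock, the regional scheduler timeout, the upstream scheduler crash, the web server restart

Immediate causes of the internal message queue failover: the upstream scheduler crash, the regional scheduler timeout.
Further upstream: the web server restart, the cache deadlock, the auth service certificate expiry.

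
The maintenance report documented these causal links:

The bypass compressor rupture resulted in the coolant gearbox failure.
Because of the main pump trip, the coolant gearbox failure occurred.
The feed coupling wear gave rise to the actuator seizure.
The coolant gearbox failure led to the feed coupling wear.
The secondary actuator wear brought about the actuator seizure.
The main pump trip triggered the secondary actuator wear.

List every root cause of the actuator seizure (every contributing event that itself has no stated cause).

Tracing upstream from the actuator seizure: the actuator seizure ← the secondary actuator wear ← the main pump trip.
A separate upstream branch: the actuator seizure ← the feed coupling wear ← the coolant gearbox failure ← the bypass compressor rupture.
Each of those chain origins has no stated cause.

the bypass compressor rupture, the main pump trip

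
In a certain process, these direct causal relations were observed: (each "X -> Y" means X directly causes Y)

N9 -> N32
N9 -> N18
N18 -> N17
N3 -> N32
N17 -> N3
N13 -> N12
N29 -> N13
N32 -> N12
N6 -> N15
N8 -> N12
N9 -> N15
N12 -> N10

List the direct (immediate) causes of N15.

N6, N9 → N15 with nothing further upstream stated.

N6, N9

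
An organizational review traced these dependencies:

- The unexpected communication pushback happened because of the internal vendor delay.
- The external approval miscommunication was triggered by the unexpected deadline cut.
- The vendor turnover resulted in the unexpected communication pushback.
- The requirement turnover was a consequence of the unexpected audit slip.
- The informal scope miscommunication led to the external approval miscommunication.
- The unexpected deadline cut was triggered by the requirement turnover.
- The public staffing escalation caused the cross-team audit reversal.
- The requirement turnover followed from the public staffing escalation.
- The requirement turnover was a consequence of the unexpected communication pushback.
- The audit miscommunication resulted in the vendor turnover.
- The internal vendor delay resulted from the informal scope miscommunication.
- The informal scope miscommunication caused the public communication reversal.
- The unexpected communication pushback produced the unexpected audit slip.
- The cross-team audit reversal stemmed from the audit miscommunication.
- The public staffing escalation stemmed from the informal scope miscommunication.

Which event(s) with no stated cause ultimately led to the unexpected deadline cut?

the audit miscommunication, the informal scope miscommunication

Tracing upstream from the unexpected deadline cut: the unexpected deadline cut ← the requirement turnover ← the public staffing escalation ← the informal scope miscommunication.
A separate upstream branch: the unexpected deadline cut ← the requirement turnover ← the unexpected communication pushback ← the vendor turnover ← the audit miscommunication.
Each of those chain origins has no stated cause.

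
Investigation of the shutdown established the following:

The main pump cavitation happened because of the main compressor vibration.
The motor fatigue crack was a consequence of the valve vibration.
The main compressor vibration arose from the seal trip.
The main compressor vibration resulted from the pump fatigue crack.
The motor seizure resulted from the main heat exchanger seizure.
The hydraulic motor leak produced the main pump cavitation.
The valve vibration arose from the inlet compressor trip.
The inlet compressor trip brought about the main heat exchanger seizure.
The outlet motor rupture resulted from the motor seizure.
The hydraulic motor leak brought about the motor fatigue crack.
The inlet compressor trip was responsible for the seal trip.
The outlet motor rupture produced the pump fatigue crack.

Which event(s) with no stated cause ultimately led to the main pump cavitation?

Tracing upstream from the main pump cavitation: the main pump cavitation ← the main compressor vibration ← the seal trip ← the inlet compressor trip.
A separate upstream branch: the main pump cavitation ← the hydraulic motor leak.
Each of those chain origins has no stated cause.

the hydraulic motor leak, the inlet compressor trip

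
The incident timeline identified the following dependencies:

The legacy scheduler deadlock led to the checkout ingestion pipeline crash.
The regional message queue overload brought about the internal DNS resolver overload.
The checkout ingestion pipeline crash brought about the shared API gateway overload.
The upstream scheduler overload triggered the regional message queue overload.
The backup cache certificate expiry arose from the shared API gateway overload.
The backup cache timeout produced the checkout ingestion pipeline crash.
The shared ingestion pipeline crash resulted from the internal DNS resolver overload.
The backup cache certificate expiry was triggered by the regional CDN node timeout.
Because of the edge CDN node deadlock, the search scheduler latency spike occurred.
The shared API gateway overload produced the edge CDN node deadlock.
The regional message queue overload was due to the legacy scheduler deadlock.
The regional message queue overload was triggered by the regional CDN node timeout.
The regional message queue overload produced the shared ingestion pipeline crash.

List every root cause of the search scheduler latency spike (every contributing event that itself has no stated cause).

Tracing upstream from the search scheduler latency spike: the search scheduler latency spike ← the edge CDN node deadlock ← the shared API gateway overload ← the checkout ingestion pipeline crash ← the legacy scheduler deadlock.
A separate upstream branch: the search scheduler latency spike ← the edge CDN node deadlock ← the shared API gateway overload ← the checkout ingestion pipeline crash ← the backup cache timeout.
Each of those chain origins has no stated cause.

the backup cache timeout, the legacy scheduler deadlock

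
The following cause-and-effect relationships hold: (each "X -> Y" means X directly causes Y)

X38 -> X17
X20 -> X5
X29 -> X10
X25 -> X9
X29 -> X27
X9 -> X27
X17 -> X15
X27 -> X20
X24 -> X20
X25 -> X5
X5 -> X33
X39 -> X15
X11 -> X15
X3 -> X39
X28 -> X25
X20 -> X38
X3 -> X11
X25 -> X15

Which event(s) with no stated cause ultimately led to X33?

X24, X28, X29

Tracing upstream from X33: X33 ← X5 ← X25 ← X28.
A separate upstream branch: X33 ← X5 ← X20 ← X27 ← X29.
A separate upstream branch: X33 ← X5 ← X20 ← X24.
Each of those chain origins has no stated cause.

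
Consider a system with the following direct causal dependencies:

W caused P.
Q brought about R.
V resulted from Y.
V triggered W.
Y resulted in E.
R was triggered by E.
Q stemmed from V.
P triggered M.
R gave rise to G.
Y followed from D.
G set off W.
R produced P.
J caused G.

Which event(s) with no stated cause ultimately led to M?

Tracing upstream from M: M ← P ← R ← E ← Y ← D.
A separate upstream branch: M ← P ← W ← G ← J.
Each of those chain origins has no stated cause.

D, J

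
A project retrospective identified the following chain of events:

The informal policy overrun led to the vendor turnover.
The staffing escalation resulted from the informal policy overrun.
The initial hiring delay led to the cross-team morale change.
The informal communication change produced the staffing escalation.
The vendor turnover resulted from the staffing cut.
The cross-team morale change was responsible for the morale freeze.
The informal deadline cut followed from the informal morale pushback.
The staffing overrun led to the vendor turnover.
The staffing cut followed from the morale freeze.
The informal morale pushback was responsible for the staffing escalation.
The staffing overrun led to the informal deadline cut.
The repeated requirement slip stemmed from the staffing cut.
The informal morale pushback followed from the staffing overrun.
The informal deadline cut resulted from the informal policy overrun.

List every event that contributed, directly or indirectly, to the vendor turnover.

Immediate causes of the vendor turnover: the staffing overrun, the staffing cut, the informal policy overrun.
Further upstream: the initial hiring delay, the cross-team morale change, the morale freeze.

the cross-team morale change, the informal policy overrun, the initial hiring delay, the morale freeze, the staffing cut, the staffing overrun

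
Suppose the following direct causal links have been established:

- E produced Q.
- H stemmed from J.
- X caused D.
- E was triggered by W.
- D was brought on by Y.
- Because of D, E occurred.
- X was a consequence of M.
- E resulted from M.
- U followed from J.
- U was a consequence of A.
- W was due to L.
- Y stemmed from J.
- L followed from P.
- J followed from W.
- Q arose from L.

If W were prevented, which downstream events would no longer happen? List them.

H, J, Y

Downstream of W: J, Y, D, H, E, Q, U.
Of those, still caused via another path: D, E, Q, U.
The remainder have no surviving cause.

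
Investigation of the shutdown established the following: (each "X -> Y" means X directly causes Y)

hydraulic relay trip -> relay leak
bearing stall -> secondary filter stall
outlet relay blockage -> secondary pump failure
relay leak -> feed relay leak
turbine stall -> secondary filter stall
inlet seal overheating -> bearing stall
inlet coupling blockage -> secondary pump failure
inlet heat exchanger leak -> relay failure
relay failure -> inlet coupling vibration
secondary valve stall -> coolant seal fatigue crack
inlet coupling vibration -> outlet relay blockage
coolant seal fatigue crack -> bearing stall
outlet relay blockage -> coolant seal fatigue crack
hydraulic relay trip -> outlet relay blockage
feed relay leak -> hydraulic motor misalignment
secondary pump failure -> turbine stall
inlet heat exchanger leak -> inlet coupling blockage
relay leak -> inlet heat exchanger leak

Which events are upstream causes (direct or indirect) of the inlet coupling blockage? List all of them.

the hydraulic relay trip, the inlet heat exchanger leak, the relay leak

Immediate cause of the inlet coupling blockage: the inlet heat exchanger leak.
Further upstream: the hydraulic relay trip, the relay leak.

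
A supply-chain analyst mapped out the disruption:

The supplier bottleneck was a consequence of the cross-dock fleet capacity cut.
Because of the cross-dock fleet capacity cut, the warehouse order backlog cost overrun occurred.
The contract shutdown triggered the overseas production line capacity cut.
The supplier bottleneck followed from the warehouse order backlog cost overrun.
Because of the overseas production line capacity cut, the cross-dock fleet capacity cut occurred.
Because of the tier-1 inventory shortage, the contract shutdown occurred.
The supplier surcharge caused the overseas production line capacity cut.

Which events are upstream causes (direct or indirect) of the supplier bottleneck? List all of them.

Immediate causes of the supplier bottleneck: the cross-dock fleet capacity cut, the warehouse order backlog cost overrun.
Further upstream: the supplier surcharge, the tier-1 inventory shortage, the contract shutdown, the overseas production line capacity cut.

the contract shutdown, the cross-dock fleet capacity cut, the overseas production line capacity cut, the supplier surcharge, the tier-1 inventory shortage, the warehouse order backlog cost overrun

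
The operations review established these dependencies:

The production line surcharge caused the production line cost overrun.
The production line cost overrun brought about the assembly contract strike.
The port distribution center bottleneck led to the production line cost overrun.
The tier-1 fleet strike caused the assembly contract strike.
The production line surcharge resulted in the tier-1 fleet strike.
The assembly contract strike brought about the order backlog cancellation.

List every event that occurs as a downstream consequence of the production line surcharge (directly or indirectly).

the assembly contract strike, the order backlog cancellation, the production line cost overrun, the tier-1 fleet strike

Direct effects: the tier-1 fleet strike, the production line cost overrun.
2 steps out: the assembly contract strike.
3 steps out: the order backlog cancellation.
Not reachable from it: the port distribution center bottleneck.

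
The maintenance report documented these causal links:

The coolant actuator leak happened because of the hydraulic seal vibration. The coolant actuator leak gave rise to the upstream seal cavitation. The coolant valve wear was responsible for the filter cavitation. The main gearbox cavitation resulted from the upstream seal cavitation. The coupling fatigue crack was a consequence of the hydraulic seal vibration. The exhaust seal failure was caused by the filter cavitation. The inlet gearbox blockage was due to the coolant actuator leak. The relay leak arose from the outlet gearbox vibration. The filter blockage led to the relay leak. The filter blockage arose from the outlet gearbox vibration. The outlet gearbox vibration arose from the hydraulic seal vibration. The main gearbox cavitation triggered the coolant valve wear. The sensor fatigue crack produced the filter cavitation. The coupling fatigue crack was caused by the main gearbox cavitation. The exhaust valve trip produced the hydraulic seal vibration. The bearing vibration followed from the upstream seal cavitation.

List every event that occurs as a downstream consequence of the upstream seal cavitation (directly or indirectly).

Direct effects: the main gearbox cavitation, the bearing vibration.
2 steps out: the coolant valve wear, the coupling fatigue crack.
3 steps out: the filter cavitation.
4 steps out: the exhaust seal failure.
Not reachable from it: the exhaust valve trip, the hydraulic seal vibration, the outlet gearbox vibration, the coolant actuator leak, the inlet gearbox blockage, the filter blockage, the relay leak, the sensor fatigue crack.

the bearing vibration, the coolant valve wear, the coupling fatigue crack, the exhaust seal failure, the filter cavitation, the main gearbox cavitation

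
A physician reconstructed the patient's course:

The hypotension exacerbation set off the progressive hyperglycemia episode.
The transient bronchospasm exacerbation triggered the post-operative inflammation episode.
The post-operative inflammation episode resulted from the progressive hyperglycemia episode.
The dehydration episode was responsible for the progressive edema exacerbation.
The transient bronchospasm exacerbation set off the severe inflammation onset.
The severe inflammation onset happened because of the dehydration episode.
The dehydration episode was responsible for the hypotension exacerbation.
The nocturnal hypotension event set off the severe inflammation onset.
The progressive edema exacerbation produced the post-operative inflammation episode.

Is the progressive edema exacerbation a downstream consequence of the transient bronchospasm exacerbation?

The transient bronchospasm exacerbation leads to the post-operative inflammation episode, the severe inflammation onset; the progressive edema exacerbation is not among them.

No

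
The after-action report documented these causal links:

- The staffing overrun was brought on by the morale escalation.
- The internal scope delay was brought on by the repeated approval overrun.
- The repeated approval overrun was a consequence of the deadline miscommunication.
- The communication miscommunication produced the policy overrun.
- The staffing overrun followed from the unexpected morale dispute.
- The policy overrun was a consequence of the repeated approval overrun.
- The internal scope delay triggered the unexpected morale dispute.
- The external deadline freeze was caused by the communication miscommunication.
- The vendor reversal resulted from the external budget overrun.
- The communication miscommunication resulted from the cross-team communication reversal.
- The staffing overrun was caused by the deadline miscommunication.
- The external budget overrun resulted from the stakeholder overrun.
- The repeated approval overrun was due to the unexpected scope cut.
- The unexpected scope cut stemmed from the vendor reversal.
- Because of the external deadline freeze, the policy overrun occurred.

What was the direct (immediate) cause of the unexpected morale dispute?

Upstream contributors include the stakeholder overrun, the external budget overrun, the vendor reversal, the unexpected scope cut, the deadline miscommunication, the repeated approval overrun, but only the internal scope delay feeds directly into the unexpected morale dispute.

the internal scope delay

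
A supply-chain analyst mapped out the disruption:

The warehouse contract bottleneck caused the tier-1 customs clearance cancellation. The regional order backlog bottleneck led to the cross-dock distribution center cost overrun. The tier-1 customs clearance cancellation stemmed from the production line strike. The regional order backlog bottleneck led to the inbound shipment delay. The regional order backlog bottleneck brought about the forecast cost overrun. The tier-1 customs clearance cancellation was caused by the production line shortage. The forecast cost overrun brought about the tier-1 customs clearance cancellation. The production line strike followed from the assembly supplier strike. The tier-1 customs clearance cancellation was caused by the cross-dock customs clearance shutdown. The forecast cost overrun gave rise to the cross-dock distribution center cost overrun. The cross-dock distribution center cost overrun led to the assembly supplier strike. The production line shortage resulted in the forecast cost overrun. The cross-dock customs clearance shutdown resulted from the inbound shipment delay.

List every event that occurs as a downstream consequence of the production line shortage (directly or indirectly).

the assembly supplier strike, the cross-dock distribution center cost overrun, the forecast cost overrun, the production line strike, the tier-1 customs clearance cancellation

Direct effects: the forecast cost overrun, the tier-1 customs clearance cancellation.
2 steps out: the cross-dock distribution center cost overrun.
3 steps out: the assembly supplier strike.
4 steps out: the production line strike.
Not reachable from it: the regional order backlog bottleneck, the inbound shipment delay, the warehouse contract bottleneck, the cross-dock customs clearance shutdown.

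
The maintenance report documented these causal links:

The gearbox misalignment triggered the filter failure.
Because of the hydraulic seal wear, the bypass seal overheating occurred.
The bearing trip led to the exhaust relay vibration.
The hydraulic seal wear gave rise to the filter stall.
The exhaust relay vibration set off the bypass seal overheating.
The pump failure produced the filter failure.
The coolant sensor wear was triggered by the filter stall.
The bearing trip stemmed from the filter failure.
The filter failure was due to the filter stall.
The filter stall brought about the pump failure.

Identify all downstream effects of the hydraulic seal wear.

the bearing trip, the bypass seal overheating, the coolant sensor wear, the exhaust relay vibration, the filter failure, the filter stall, the pump failure

Direct effects: the filter stall, the bypass seal overheating.
2 steps out: the pump failure, the filter failure, the coolant sensor wear.
3 steps out: the bearing trip.
4 steps out: the exhaust relay vibration.
Not reachable from it: the gearbox misalignment.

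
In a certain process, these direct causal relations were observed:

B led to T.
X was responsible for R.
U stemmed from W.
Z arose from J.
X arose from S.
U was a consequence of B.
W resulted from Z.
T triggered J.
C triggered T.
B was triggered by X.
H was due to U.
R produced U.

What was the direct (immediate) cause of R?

Upstream contributors include S, but only X feeds directly into R.

X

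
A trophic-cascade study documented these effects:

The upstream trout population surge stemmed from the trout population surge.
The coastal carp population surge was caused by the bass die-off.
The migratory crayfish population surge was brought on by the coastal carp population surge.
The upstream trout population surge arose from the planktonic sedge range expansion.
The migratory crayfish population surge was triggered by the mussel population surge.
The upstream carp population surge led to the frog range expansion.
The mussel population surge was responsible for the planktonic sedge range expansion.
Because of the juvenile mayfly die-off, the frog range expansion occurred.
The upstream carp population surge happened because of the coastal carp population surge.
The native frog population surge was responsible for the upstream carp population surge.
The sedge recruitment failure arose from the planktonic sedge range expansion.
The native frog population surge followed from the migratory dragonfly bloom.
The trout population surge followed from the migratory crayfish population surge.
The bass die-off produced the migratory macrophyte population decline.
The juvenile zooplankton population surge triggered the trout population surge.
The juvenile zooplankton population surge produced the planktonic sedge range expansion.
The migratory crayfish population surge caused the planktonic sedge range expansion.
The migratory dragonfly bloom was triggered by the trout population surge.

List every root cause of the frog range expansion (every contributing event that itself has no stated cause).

Tracing upstream from the frog range expansion: the frog range expansion ← the upstream carp population surge ← the native frog population surge ← the migratory dragonfly bloom ← the trout population surge ← the migratory crayfish population surge ← the mussel population surge.
A separate upstream branch: the frog range expansion ← the upstream carp population surge ← the coastal carp population surge ← the bass die-off.
A separate upstream branch: the frog range expansion ← the juvenile mayfly die-off.
A separate upstream branch: the frog range expansion ← the upstream carp population surge ← the native frog population surge ← the migratory dragonfly bloom ← the trout population surge ← the juvenile zooplankton population surge.
Each of those chain origins has no stated cause.

the bass die-off, the juvenile mayfly die-off, the juvenile zooplankton population surge, the mussel population surge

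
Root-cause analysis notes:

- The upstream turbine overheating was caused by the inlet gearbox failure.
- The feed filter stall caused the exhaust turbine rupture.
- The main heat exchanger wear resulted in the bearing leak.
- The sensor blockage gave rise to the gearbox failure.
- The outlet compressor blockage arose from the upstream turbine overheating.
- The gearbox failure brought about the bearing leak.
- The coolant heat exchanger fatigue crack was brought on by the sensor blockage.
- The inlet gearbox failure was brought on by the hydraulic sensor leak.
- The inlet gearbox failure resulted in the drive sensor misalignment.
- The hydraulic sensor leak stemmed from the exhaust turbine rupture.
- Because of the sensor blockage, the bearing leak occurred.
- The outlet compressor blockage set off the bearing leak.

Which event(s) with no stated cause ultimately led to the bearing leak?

the feed filter stall, the main heat exchanger wear, the sensor blockage

Tracing upstream from the bearing leak: the bearing leak ← the outlet compressor blockage ← the upstream turbine overheating ← the inlet gearbox failure ← the hydraulic sensor leak ← the exhaust turbine rupture ← the feed filter stall.
A separate upstream branch: the bearing leak ← the sensor blockage.
A separate upstream branch: the bearing leak ← the main heat exchanger wear.
Each of those chain origins has no stated cause.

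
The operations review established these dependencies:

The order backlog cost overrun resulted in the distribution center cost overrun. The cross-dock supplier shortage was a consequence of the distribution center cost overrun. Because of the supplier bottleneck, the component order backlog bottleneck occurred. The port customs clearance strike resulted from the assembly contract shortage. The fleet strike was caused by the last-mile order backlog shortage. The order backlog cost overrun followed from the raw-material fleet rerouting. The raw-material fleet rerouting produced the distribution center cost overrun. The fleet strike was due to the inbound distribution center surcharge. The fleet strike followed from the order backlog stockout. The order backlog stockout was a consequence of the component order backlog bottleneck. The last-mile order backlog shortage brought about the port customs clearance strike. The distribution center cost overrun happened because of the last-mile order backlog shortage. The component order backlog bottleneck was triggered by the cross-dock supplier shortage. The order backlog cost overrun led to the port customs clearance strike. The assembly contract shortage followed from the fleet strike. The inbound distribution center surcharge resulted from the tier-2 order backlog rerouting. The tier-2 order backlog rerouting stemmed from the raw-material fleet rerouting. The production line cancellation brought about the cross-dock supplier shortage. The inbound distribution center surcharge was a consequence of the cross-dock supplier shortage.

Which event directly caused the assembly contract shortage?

the fleet strike

Upstream contributors include the raw-material fleet rerouting, the production line cancellation, the supplier bottleneck, the last-mile order backlog shortage, the order backlog cost overrun, the distribution center cost overrun, the cross-dock supplier shortage, the tier-2 order backlog rerouting, the component order backlog bottleneck, the inbound distribution center surcharge, the order backlog stockout, but only the fleet strike feeds directly into the assembly contract shortage.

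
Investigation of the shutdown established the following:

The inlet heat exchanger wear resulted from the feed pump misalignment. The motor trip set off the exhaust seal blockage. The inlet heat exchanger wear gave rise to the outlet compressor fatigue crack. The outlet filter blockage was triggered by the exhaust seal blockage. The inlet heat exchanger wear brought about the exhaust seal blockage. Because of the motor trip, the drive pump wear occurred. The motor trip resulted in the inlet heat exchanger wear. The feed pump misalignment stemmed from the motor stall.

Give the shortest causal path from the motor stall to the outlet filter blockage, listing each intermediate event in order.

the motor stall → the feed pump misalignment → the inlet heat exchanger wear → the exhaust seal blockage → the outlet filter blockage

the motor stall → the feed pump misalignment
the feed pump misalignment → the inlet heat exchanger wear
the inlet heat exchanger wear → the exhaust seal blockage
the exhaust seal blockage → the outlet filter blockage
Length: 4 steps.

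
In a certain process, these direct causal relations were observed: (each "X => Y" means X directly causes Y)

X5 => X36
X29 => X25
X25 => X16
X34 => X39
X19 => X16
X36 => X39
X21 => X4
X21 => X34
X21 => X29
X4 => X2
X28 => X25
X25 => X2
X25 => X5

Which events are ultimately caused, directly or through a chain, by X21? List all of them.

Direct effects: X34, X29, X4.
2 steps out: X25, X2, X39.
3 steps out: X5, X16.
4 steps out: X36.
Not reachable from it: X28, X19.

X16, X2, X25, X29, X34, X36, X39, X4, X5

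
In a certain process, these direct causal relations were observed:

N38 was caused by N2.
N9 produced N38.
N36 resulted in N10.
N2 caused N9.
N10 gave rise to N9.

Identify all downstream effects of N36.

Direct effects: N10.
2 steps out: N9.
3 steps out: N38.
Not reachable from it: N2.

N10, N38, N9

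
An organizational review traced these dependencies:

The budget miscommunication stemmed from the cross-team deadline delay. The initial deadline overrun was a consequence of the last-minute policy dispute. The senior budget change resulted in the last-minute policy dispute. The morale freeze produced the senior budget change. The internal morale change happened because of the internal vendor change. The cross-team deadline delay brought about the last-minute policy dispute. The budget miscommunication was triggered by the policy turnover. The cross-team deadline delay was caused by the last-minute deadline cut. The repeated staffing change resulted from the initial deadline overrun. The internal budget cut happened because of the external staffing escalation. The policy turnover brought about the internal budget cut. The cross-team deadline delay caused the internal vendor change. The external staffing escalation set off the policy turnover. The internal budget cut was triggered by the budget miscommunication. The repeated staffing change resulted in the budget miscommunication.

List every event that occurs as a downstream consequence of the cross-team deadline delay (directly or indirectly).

the budget miscommunication, the initial deadline overrun, the internal budget cut, the internal morale change, the internal vendor change, the last-minute policy dispute, the repeated staffing change

Direct effects: the internal vendor change, the last-minute policy dispute, the budget miscommunication.
2 steps out: the internal morale change, the initial deadline overrun, the internal budget cut.
3 steps out: the repeated staffing change.
Not reachable from it: the last-minute deadline cut, the morale freeze, the senior budget change, the external staffing escalation, the policy turnover.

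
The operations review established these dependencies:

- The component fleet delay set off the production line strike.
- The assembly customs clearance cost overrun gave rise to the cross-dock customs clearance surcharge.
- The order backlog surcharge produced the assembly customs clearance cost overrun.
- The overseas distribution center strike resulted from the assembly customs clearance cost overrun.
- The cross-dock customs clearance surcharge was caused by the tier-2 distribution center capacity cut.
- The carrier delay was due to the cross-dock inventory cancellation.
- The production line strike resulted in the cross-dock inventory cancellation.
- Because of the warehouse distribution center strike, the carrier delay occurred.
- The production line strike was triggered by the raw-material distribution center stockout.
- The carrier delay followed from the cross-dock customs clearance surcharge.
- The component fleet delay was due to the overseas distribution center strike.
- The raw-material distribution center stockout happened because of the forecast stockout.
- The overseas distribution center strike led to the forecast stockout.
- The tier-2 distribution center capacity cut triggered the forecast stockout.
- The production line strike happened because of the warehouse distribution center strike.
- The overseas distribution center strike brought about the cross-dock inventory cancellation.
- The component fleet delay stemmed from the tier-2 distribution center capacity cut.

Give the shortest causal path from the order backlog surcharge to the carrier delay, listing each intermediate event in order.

the order backlog surcharge → the assembly customs clearance cost overrun → the cross-dock customs clearance surcharge → the carrier delay

the order backlog surcharge → the assembly customs clearance cost overrun
the assembly customs clearance cost overrun → the cross-dock customs clearance surcharge
the cross-dock customs clearance surcharge → the carrier delay
Length: 3 steps.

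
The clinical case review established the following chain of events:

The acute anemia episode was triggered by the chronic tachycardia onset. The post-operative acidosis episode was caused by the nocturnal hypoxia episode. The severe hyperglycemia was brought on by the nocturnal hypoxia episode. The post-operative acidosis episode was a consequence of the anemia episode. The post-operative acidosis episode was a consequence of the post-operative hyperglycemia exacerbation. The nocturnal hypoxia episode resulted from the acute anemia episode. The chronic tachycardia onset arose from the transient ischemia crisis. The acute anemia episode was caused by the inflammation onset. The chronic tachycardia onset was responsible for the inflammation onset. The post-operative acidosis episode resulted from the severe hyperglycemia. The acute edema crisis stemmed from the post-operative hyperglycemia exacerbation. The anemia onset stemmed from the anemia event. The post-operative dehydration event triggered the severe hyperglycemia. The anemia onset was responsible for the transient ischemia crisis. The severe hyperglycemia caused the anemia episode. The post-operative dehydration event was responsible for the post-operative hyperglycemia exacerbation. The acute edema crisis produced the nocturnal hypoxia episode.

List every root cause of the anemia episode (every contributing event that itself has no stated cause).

the anemia event, the post-operative dehydration event

Tracing upstream from the anemia episode: the anemia episode ← the severe hyperglycemia ← the nocturnal hypoxia episode ← the acute anemia episode ← the chronic tachycardia onset ← the transient ischemia crisis ← the anemia onset ← the anemia event.
A separate upstream branch: the anemia episode ← the severe hyperglycemia ← the post-operative dehydration event.
Each of those chain origins has no stated cause.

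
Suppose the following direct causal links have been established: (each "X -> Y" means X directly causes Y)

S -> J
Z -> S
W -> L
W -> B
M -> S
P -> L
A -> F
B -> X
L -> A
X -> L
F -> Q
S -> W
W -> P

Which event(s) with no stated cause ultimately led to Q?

Tracing upstream from Q: Q ← F ← A ← L ← W ← S ← M.
A separate upstream branch: Q ← F ← A ← L ← W ← S ← Z.
Each of those chain origins has no stated cause.

M, Z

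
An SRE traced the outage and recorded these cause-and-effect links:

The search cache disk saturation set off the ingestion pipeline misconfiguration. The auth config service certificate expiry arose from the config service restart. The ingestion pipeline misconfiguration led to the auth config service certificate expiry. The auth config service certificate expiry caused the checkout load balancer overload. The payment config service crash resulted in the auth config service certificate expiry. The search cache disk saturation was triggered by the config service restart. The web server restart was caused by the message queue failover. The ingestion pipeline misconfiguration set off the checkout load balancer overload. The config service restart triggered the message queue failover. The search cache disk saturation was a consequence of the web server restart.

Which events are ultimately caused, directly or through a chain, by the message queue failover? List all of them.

Direct effects: the web server restart.
2 steps out: the search cache disk saturation.
3 steps out: the ingestion pipeline misconfiguration.
4 steps out: the auth config service certificate expiry, the checkout load balancer overload.
Not reachable from it: the config service restart, the payment config service crash.

the auth config service certificate expiry, the checkout load balancer overload, the ingestion pipeline misconfiguration, the search cache disk saturation, the web server restart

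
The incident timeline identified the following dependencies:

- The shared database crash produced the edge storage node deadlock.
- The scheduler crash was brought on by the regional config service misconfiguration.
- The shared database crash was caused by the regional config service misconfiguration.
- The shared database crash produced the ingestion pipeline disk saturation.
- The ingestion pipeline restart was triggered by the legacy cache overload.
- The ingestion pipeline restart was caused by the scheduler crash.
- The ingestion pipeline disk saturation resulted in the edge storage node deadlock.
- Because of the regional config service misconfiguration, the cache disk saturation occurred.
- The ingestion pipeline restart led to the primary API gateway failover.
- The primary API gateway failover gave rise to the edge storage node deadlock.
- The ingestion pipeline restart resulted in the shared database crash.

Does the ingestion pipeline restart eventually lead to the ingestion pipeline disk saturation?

Yes

There is a causal chain: the ingestion pipeline restart → the shared database crash → the ingestion pipeline disk saturation.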